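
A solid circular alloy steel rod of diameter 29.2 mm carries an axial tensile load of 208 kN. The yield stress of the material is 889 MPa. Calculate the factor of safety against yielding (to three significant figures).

n = 2.86

A = πd²/4 = 669.7 mm².
σ = F/A = 208000/669.7 = 310.6 MPa.
n = 889/310.6 = 2.862.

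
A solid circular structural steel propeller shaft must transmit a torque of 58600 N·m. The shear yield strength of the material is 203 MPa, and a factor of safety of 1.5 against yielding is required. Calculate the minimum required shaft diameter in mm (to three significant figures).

Allowable shear stress τ_allow = 203/1.5 = 135.3 MPa.
For a solid shaft τ = 16T/(πd³), so d³ = 16T/(π τ_allow) = 16×5.8600×10^7/(π×135.3) = 2.205×10^6 mm³.
d = (2.205×10^6)^(1/3) = 130.2 mm.

d = 130 mm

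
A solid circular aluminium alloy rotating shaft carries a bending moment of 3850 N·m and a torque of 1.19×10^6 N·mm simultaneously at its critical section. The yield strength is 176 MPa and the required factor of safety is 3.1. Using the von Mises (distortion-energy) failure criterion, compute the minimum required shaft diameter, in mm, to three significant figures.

d = 89.4 mm

σ_allow = σ_y/n = 176/3.1 = 56.77 MPa.
For a solid shaft σ_b = 32M/(πd³) and τ = 16T/(πd³), so the von Mises stress is σ' = (16/πd³)·√(4M²+3T²).
√(4M²+3T²) = √(4×(3.850×10^6)² + 3×(1.190×10^6)²) = 7.971×10^6 N·mm.
d³ = 16×7.971×10^6/(π×56.77) = 715100 mm³.
d = 89.42 mm.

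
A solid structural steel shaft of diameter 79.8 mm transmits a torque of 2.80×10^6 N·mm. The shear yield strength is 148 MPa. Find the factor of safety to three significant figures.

τ = 16T/(πd³) = 16×2800000/(π×79.8³) = 28.06 MPa.
n = τ_limit/τ = 148/28.06 = 5.274.

n = 5.27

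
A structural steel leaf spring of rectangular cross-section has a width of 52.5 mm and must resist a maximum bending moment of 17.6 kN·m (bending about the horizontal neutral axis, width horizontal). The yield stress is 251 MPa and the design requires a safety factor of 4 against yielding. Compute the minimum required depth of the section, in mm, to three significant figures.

h = 179 mm

σ_allow = 251/4 = 62.75 MPa.
For a rectangular section σ = 6M/(bh²), so h² = 6M/(b σ_allow) = 6×1.7600×10^7/(52.5×62.75) = 32050 mm².
h = 179.0 mm.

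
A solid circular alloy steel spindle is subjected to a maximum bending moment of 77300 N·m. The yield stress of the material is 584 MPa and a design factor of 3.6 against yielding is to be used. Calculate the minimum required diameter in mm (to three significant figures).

d = 169 mm

σ_allow = 584/3.6 = 162.2 MPa.
For a solid circular section σ = 32M/(πd³), so d³ = 32M/(π σ_allow) = 32×7.7300×10^7/(π×162.2) = 4.854×10^6 mm³.
d = 169.3 mm.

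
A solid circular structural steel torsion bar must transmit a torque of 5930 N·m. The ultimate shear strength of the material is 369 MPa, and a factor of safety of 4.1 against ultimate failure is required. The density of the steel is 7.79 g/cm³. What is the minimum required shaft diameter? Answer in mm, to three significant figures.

d = 69.5 mm

Allowable shear stress τ_allow = 369/4.1 = 90.00 MPa.
For a solid shaft τ = 16T/(πd³), so d³ = 16T/(π τ_allow) = 16×5930000/(π×90.00) = 335600 mm³.
d = (335600)^(1/3) = 69.49 mm.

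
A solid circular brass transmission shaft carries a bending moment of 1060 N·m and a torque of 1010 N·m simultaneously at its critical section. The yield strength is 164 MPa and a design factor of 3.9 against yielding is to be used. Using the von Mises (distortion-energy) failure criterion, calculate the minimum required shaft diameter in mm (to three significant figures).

σ_allow = σ_y/n = 164/3.9 = 42.05 MPa.
For a solid shaft σ_b = 32M/(πd³) and τ = 16T/(πd³), so the von Mises stress is σ' = (16/πd³)·√(4M²+3T²).
√(4M²+3T²) = √(4×(1.060×10^6)² + 3×(1.010×10^6)²) = 2.749×10^6 N·mm.
d³ = 16×2.749×10^6/(π×42.05) = 332900 mm³.
d = 69.31 mm.

d = 69.3 mm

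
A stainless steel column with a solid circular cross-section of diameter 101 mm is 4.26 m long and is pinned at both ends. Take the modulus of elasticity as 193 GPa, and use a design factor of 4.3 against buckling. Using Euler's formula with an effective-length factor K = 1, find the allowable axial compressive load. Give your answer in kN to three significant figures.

P_allow = 125 kN

I = πd⁴/64 = π×101⁴/64 = 5.108×10^6 mm⁴.
Effective length L_e = KL = 1×4.26 m = 4260 mm.
Euler critical load P_cr = π²EI/L_e² = π²×193000×5.108×10^6/4260² = 536200 N.
P_allow = P_cr/n = 536200/4.3 = 124700 N.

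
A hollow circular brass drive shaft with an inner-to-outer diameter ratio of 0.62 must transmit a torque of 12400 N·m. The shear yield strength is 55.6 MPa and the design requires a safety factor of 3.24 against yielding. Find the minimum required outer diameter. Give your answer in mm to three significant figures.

τ_allow = 55.6/3.24 = 17.16 MPa.
For a hollow shaft τ = 16T/[πd_o³(1−k⁴)] with k = 0.62, so 1−k⁴ = 0.8522.
d_o³ = 16T/[π τ_allow (1−k⁴)] = 16×1.2400×10^7/(π×17.16×0.8522) = 4.318×10^6 mm³.
d_o = 162.8 mm.

d_o = 163 mm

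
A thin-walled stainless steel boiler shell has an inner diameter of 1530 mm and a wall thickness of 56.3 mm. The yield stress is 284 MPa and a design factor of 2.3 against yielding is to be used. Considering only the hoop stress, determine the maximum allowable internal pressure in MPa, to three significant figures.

p_allow = 9.09 MPa

σ_allow = 284/2.3 = 123.5 MPa.
σ_h = pD/(2t) → p_allow = 2σ_allow t/D = 2×123.5×56.3/1530 = 9.087 MPa.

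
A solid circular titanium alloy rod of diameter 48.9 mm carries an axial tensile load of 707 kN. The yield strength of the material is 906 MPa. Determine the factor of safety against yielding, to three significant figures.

n = 2.41

A = πd²/4 = 1878 mm².
σ = F/A = 707000/1878 = 376.5 MPa.
n = 906/376.5 = 2.407.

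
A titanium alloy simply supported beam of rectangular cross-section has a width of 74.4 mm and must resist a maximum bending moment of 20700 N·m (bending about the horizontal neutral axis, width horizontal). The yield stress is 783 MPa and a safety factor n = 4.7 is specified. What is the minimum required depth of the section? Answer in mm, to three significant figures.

h = 100 mm

σ_allow = 783/4.7 = 166.6 MPa.
For a rectangular section σ = 6M/(bh²), so h² = 6M/(b σ_allow) = 6×2.0700×10^7/(74.4×166.6) = 10020 mm².
h = 100.1 mm.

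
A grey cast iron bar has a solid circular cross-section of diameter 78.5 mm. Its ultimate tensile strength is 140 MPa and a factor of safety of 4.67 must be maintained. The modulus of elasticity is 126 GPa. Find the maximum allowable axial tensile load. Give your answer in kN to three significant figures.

σ_allow = 140/4.67 = 29.98 MPa.
A = πd²/4 = π×78.5²/4 = 4840 mm².
F_allow = σ_allow × A = 29.98×4840 = 145100 N.

F_allow = 145 kN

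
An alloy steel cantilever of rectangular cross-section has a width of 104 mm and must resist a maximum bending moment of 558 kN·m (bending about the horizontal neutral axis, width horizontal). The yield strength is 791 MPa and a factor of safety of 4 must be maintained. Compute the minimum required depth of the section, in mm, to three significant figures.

σ_allow = 791/4 = 197.8 MPa.
For a rectangular section σ = 6M/(bh²), so h² = 6M/(b σ_allow) = 6×5.5800×10^8/(104×197.8) = 162800 mm².
h = 403.5 mm.

h = 403 mm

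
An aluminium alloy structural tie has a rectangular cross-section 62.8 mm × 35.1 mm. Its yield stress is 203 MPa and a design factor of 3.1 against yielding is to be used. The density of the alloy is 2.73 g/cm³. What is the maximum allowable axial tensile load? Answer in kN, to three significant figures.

σ_allow = 203/3.1 = 65.48 MPa.
A = 62.8×35.1 = 2204 mm².
F_allow = σ_allow × A = 65.48×2204 = 144300 N.

F_allow = 144 kN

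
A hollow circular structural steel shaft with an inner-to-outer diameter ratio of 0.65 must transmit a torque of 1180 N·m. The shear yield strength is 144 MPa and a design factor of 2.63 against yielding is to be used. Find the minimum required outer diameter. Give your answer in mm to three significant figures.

d_o = 51.1 mm

τ_allow = 144/2.63 = 54.75 MPa.
For a hollow shaft τ = 16T/[πd_o³(1−k⁴)] with k = 0.65, so 1−k⁴ = 0.8215.
d_o³ = 16T/[π τ_allow (1−k⁴)] = 16×1180000/(π×54.75×0.8215) = 133600 mm³.
d_o = 51.12 mm.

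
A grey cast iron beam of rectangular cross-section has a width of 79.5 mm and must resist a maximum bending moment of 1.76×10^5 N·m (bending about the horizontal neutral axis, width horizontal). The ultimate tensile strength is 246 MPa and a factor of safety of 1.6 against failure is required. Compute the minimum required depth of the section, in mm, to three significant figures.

h = 294 mm

σ_allow = 246/1.6 = 153.8 MPa.
For a rectangular section σ = 6M/(bh²), so h² = 6M/(b σ_allow) = 6×1.7600×10^8/(79.5×153.8) = 86390 mm².
h = 293.9 mm.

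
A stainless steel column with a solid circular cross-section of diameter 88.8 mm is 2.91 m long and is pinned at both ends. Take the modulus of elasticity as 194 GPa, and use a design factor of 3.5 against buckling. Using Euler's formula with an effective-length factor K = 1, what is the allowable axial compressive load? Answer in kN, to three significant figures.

P_allow = 197 kN

I = πd⁴/64 = π×88.8⁴/64 = 3.052×10^6 mm⁴.
Effective length L_e = KL = 1×2.91 m = 2910 mm.
Euler critical load P_cr = π²EI/L_e² = π²×194000×3.052×10^6/2910² = 690100 N.
P_allow = P_cr/n = 690100/3.5 = 197200 N.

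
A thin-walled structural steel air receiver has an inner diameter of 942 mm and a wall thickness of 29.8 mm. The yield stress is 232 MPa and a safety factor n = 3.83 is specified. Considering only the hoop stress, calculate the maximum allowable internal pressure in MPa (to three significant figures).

p_allow = 3.83 MPa

σ_allow = 232/3.83 = 60.57 MPa.
σ_h = pD/(2t) → p_allow = 2σ_allow t/D = 2×60.57×29.8/942 = 3.833 MPa.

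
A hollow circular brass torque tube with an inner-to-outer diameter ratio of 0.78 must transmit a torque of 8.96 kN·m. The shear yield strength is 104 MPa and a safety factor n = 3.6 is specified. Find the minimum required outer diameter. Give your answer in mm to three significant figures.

τ_allow = 104/3.6 = 28.89 MPa.
For a hollow shaft τ = 16T/[πd_o³(1−k⁴)] with k = 0.78, so 1−k⁴ = 0.6298.
d_o³ = 16T/[π τ_allow (1−k⁴)] = 16×8960000/(π×28.89×0.6298) = 2.508×10^6 mm³.
d_o = 135.9 mm.

d_o = 136 mm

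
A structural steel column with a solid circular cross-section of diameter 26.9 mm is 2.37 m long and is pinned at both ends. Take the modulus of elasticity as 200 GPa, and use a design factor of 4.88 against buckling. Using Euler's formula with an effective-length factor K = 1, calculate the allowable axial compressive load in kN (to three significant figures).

I = πd⁴/64 = π×26.9⁴/64 = 25700 mm⁴.
Effective length L_e = KL = 1×2.37 m = 2370 mm.
Euler critical load P_cr = π²EI/L_e² = π²×200000×25700/2370² = 9033 N.
P_allow = P_cr/n = 9033/4.88 = 1851 N.

P_allow = 1.85 kN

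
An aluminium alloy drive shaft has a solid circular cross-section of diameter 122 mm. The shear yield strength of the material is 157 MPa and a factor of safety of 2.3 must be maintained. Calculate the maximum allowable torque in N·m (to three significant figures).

τ_allow = 157/2.3 = 68.26 MPa.
For a solid shaft T_allow = τ_allow·πd³/16; πd³/16 = π×122³/16 = 356500 mm³.
T_allow = 68.26×356500 = 2.434×10^7 N·mm = 24340 N·m.

T_allow = 24300 N·m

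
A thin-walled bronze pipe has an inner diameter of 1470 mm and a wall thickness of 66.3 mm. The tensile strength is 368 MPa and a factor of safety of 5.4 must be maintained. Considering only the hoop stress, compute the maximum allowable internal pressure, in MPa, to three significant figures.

p_allow = 6.15 MPa

σ_allow = 368/5.4 = 68.15 MPa.
σ_h = pD/(2t) → p_allow = 2σ_allow t/D = 2×68.15×66.3/1470 = 6.147 MPa.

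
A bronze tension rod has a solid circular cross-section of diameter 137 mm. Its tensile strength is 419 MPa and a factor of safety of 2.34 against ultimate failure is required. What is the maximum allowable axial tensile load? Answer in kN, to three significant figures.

σ_allow = 419/2.34 = 179.1 MPa.
A = πd²/4 = π×137²/4 = 14740 mm².
F_allow = σ_allow × A = 179.1×14740 = 2.640×10^6 N.

F_allow = 2640 kN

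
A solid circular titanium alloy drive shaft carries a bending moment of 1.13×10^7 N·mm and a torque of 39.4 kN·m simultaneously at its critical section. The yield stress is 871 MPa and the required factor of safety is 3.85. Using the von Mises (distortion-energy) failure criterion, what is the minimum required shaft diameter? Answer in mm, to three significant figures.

d = 117 mm

σ_allow = σ_y/n = 871/3.85 = 226.2 MPa.
For a solid shaft σ_b = 32M/(πd³) and τ = 16T/(πd³), so the von Mises stress is σ' = (16/πd³)·√(4M²+3T²).
√(4M²+3T²) = √(4×(1.130×10^7)² + 3×(3.940×10^7)²) = 7.189×10^7 N·mm.
d³ = 16×7.189×10^7/(π×226.2) = 1.618×10^6 mm³.
d = 117.4 mm.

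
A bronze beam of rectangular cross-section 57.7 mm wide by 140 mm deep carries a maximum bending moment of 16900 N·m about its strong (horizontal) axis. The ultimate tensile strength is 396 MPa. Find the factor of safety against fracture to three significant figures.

Section modulus S = bh²/6 = 57.7×140²/6 = 188500 mm³.
σ = M/S = 1.6900×10^7/188500 = 89.66 MPa.
n = 396/89.66 = 4.417.

n = 4.42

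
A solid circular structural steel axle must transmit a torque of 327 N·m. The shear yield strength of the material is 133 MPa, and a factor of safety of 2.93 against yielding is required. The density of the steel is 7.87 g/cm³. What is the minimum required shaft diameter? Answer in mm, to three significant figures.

d = 33.2 mm

Allowable shear stress τ_allow = 133/2.93 = 45.39 MPa.
For a solid shaft τ = 16T/(πd³), so d³ = 16T/(π τ_allow) = 16×327000/(π×45.39) = 36690 mm³.
d = (36690)^(1/3) = 33.23 mm.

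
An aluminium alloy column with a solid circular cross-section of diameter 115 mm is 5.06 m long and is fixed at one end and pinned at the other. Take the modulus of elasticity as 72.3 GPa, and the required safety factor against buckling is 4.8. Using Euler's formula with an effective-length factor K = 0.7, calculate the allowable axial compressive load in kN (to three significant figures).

P_allow = 102 kN

I = πd⁴/64 = π×115⁴/64 = 8.585×10^6 mm⁴.
Effective length L_e = KL = 0.7×5.06 m = 3542 mm.
Euler critical load P_cr = π²EI/L_e² = π²×72300×8.585×10^6/3542² = 488300 N.
P_allow = P_cr/n = 488300/4.8 = 101700 N.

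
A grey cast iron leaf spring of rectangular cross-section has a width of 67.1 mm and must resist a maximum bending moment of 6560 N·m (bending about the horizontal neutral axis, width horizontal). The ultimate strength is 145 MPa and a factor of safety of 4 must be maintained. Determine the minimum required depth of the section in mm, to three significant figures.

h = 127 mm

σ_allow = 145/4 = 36.25 MPa.
For a rectangular section σ = 6M/(bh²), so h² = 6M/(b σ_allow) = 6×6560000/(67.1×36.25) = 16180 mm².
h = 127.2 mm.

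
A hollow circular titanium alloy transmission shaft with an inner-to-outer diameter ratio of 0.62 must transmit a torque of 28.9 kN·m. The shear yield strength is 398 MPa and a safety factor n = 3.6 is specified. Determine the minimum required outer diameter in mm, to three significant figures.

τ_allow = 398/3.6 = 110.6 MPa.
For a hollow shaft τ = 16T/[πd_o³(1−k⁴)] with k = 0.62, so 1−k⁴ = 0.8522.
d_o³ = 16T/[π τ_allow (1−k⁴)] = 16×2.8900×10^7/(π×110.6×0.8522) = 1.562×10^6 mm³.
d_o = 116.0 mm.

d_o = 116 mm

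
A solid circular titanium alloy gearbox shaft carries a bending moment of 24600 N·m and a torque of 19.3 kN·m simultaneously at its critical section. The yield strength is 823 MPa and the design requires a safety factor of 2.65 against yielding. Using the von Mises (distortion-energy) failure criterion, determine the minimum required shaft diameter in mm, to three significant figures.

σ_allow = σ_y/n = 823/2.65 = 310.6 MPa.
For a solid shaft σ_b = 32M/(πd³) and τ = 16T/(πd³), so the von Mises stress is σ' = (16/πd³)·√(4M²+3T²).
√(4M²+3T²) = √(4×(2.460×10^7)² + 3×(1.930×10^7)²) = 5.948×10^7 N·mm.
d³ = 16×5.948×10^7/(π×310.6) = 975400 mm³.
d = 99.17 mm.

d = 99.2 mm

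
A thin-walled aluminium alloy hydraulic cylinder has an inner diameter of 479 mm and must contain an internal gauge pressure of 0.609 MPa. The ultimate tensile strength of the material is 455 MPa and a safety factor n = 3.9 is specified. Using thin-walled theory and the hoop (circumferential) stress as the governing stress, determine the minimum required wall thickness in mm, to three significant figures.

σ_allow = 455/3.9 = 116.7 MPa.
Hoop stress σ_h = pD/(2t), so t = pD/(2σ_allow) = 0.609×479/(2×116.7) = 1.250 mm.

t = 1.25 mm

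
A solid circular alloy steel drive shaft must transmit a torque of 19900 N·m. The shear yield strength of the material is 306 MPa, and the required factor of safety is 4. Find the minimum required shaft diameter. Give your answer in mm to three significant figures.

d = 110 mm

Allowable shear stress τ_allow = 306/4 = 76.50 MPa.
For a solid shaft τ = 16T/(πd³), so d³ = 16T/(π τ_allow) = 16×1.9900×10^7/(π×76.50) = 1.325×10^6 mm³.
d = (1.325×10^6)^(1/3) = 109.8 mm.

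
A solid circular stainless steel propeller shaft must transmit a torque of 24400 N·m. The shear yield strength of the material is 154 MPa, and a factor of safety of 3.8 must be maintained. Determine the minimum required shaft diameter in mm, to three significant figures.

Allowable shear stress τ_allow = 154/3.8 = 40.53 MPa.
For a solid shaft τ = 16T/(πd³), so d³ = 16T/(π τ_allow) = 16×2.4400×10^7/(π×40.53) = 3.066×10^6 mm³.
d = (3.066×10^6)^(1/3) = 145.3 mm.

d = 145 mm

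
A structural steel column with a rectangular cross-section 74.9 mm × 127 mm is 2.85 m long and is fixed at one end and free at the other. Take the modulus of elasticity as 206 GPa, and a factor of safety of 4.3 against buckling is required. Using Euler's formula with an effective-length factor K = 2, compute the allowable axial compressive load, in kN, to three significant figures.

P_allow = 64.7 kN

Buckling occurs about the weak axis: I_min = h·b³/12 = 127×74.9³/12 = 4.447×10^6 mm⁴ (b = 74.9 mm is the smaller dimension).
Effective length L_e = KL = 2×2.85 m = 5700 mm.
Euler critical load P_cr = π²EI/L_e² = π²×206000×4.447×10^6/5700² = 278300 N.
P_allow = P_cr/n = 278300/4.3 = 64720 N.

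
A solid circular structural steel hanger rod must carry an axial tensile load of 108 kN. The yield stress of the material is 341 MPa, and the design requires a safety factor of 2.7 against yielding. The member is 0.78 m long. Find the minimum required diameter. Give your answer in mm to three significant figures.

Allowable stress σ_allow = 341/2.7 = 126.3 MPa.
Required area A = F/σ_allow = 108000/126.3 = 855.1 mm².
A = πd²/4 → d = √(4A/π) = 33.00 mm.

d = 33.0 mm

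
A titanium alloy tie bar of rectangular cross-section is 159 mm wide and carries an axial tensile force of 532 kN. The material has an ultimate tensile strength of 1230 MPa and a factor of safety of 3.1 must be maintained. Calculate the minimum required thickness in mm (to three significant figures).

t = 8.43 mm

σ_allow = 1230/3.1 = 396.8 MPa.
Required area A = F/σ_allow = 532000/396.8 = 1341 mm².
t = A/w = 1341/159 = 8.433 mm.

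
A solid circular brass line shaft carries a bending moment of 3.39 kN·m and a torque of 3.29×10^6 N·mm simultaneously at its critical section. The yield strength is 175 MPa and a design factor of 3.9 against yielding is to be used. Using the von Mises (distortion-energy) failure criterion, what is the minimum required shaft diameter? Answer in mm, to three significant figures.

σ_allow = σ_y/n = 175/3.9 = 44.87 MPa.
For a solid shaft σ_b = 32M/(πd³) and τ = 16T/(πd³), so the von Mises stress is σ' = (16/πd³)·√(4M²+3T²).
√(4M²+3T²) = √(4×(3.390×10^6)² + 3×(3.290×10^6)²) = 8.857×10^6 N·mm.
d³ = 16×8.857×10^6/(π×44.87) = 1.005×10^6 mm³.
d = 100.2 mm.

d = 100 mm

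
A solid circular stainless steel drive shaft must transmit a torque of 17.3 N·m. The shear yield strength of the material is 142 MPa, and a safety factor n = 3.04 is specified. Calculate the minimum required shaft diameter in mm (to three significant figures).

Allowable shear stress τ_allow = 142/3.04 = 46.71 MPa.
For a solid shaft τ = 16T/(πd³), so d³ = 16T/(π τ_allow) = 16×17300/(π×46.71) = 1886 mm³.
d = (1886)^(1/3) = 12.36 mm.

d = 12.4 mm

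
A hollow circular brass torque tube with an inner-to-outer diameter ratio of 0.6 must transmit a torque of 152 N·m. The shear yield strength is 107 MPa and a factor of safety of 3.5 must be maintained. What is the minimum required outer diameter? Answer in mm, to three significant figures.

τ_allow = 107/3.5 = 30.57 MPa.
For a hollow shaft τ = 16T/[πd_o³(1−k⁴)] with k = 0.6, so 1−k⁴ = 0.8704.
d_o³ = 16T/[π τ_allow (1−k⁴)] = 16×152000/(π×30.57×0.8704) = 29090 mm³.
d_o = 30.76 mm.

d_o = 30.8 mm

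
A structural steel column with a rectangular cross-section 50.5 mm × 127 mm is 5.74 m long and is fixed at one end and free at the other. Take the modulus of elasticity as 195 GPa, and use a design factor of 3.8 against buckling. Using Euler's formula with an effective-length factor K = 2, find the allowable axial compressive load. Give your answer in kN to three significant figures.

P_allow = 5.24 kN

Buckling occurs about the weak axis: I_min = h·b³/12 = 127×50.5³/12 = 1.363×10^6 mm⁴ (b = 50.5 mm is the smaller dimension).
Effective length L_e = KL = 2×5.74 m = 11480 mm.
Euler critical load P_cr = π²EI/L_e² = π²×195000×1.363×10^6/11480² = 19900 N.
P_allow = P_cr/n = 19900/3.8 = 5238 N.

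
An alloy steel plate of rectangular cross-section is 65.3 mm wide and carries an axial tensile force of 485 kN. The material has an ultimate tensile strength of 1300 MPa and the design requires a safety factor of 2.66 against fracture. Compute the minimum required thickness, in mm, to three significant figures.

σ_allow = 1300/2.66 = 488.7 MPa.
Required area A = F/σ_allow = 485000/488.7 = 992.4 mm².
t = A/w = 992.4/65.3 = 15.20 mm.

t = 15.2 mm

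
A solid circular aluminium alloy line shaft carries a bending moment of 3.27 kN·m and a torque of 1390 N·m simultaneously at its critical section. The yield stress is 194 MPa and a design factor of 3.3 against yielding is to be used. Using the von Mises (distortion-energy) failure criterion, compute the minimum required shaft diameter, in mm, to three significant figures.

σ_allow = σ_y/n = 194/3.3 = 58.79 MPa.
For a solid shaft σ_b = 32M/(πd³) and τ = 16T/(πd³), so the von Mises stress is σ' = (16/πd³)·√(4M²+3T²).
√(4M²+3T²) = √(4×(3.270×10^6)² + 3×(1.390×10^6)²) = 6.969×10^6 N·mm.
d³ = 16×6.969×10^6/(π×58.79) = 603700 mm³.
d = 84.52 mm.

d = 84.5 mm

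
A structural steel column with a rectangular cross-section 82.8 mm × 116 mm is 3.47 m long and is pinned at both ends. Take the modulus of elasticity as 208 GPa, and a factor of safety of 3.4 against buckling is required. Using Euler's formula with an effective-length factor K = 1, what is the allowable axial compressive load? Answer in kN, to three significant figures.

P_allow = 275 kN

Buckling occurs about the weak axis: I_min = h·b³/12 = 116×82.8³/12 = 5.487×10^6 mm⁴ (b = 82.8 mm is the smaller dimension).
Effective length L_e = KL = 1×3.47 m = 3470 mm.
Euler critical load P_cr = π²EI/L_e² = π²×208000×5.487×10^6/3470² = 935600 N.
P_allow = P_cr/n = 935600/3.4 = 275200 N.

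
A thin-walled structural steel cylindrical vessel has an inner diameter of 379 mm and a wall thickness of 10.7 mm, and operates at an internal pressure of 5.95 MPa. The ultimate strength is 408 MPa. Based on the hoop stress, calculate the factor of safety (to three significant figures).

n = 3.87

σ_h = pD/(2t) = 5.95×379/(2×10.7) = 105.4 MPa.
n = 408/105.4 = 3.872.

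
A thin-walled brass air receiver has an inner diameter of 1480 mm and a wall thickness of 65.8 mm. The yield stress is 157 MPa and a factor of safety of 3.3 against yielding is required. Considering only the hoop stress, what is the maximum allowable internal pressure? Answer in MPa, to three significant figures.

σ_allow = 157/3.3 = 47.58 MPa.
σ_h = pD/(2t) → p_allow = 2σ_allow t/D = 2×47.58×65.8/1480 = 4.230 MPa.

p_allow = 4.23 MPa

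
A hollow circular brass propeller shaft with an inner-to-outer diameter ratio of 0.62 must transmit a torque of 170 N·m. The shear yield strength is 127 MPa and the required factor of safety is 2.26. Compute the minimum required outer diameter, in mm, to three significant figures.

d_o = 26.2 mm

τ_allow = 127/2.26 = 56.19 MPa.
For a hollow shaft τ = 16T/[πd_o³(1−k⁴)] with k = 0.62, so 1−k⁴ = 0.8522.
d_o³ = 16T/[π τ_allow (1−k⁴)] = 16×170000/(π×56.19×0.8522) = 18080 mm³.
d_o = 26.25 mm.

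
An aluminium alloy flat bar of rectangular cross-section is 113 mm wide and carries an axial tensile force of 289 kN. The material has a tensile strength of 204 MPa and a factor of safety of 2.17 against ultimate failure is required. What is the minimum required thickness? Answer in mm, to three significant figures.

σ_allow = 204/2.17 = 94.01 MPa.
Required area A = F/σ_allow = 289000/94.01 = 3074 mm².
t = A/w = 3074/113 = 27.21 mm.

t = 27.2 mm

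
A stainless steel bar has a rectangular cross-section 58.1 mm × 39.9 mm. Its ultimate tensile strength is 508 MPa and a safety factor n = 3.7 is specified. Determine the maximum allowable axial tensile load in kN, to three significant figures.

F_allow = 318 kN

σ_allow = 508/3.7 = 137.3 MPa.
A = 58.1×39.9 = 2318 mm².
F_allow = σ_allow × A = 137.3×2318 = 318300 N.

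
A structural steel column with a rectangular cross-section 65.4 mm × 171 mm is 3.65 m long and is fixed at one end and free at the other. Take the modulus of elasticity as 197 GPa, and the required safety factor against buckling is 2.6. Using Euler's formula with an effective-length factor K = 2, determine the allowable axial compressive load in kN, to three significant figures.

Buckling occurs about the weak axis: I_min = h·b³/12 = 171×65.4³/12 = 3.986×10^6 mm⁴ (b = 65.4 mm is the smaller dimension).
Effective length L_e = KL = 2×3.65 m = 7300 mm.
Euler critical load P_cr = π²EI/L_e² = π²×197000×3.986×10^6/7300² = 145400 N.
P_allow = P_cr/n = 145400/2.6 = 55940 N.

P_allow = 55.9 kN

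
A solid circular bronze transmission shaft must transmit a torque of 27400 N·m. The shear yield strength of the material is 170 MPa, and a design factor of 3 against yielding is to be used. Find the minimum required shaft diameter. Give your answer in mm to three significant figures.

Allowable shear stress τ_allow = 170/3 = 56.67 MPa.
For a solid shaft τ = 16T/(πd³), so d³ = 16T/(π τ_allow) = 16×2.7400×10^7/(π×56.67) = 2.463×10^6 mm³.
d = (2.463×10^6)^(1/3) = 135.0 mm.

d = 135 mm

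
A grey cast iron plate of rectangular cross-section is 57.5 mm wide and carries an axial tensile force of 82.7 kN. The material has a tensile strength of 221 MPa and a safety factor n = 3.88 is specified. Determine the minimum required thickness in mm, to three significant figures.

σ_allow = 221/3.88 = 56.96 MPa.
Required area A = F/σ_allow = 82700/56.96 = 1452 mm².
t = A/w = 1452/57.5 = 25.25 mm.

t = 25.3 mm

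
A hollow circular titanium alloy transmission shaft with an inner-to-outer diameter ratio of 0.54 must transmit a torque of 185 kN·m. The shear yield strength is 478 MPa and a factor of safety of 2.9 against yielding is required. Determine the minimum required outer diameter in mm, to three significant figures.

d_o = 184 mm

τ_allow = 478/2.9 = 164.8 MPa.
For a hollow shaft τ = 16T/[πd_o³(1−k⁴)] with k = 0.54, so 1−k⁴ = 0.9150.
d_o³ = 16T/[π τ_allow (1−k⁴)] = 16×1.8500×10^8/(π×164.8×0.9150) = 6.247×10^6 mm³.
d_o = 184.2 mm.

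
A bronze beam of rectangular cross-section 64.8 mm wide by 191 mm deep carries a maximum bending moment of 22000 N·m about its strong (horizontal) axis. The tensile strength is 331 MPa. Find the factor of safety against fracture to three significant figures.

n = 5.93

Section modulus S = bh²/6 = 64.8×191²/6 = 394000 mm³.
σ = M/S = 2.2000×10^7/394000 = 55.84 MPa.
n = 331/55.84 = 5.928.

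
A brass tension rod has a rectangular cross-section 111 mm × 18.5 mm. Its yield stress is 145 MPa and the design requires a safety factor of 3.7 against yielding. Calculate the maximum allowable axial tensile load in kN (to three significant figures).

σ_allow = 145/3.7 = 39.19 MPa.
A = 111×18.5 = 2054 mm².
F_allow = σ_allow × A = 39.19×2054 = 80480 N.

F_allow = 80.5 kN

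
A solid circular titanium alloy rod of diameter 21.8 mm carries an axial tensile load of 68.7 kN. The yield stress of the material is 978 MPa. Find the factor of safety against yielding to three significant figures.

n = 5.31

A = πd²/4 = 373.3 mm².
σ = F/A = 68700/373.3 = 184.1 MPa.
n = 978/184.1 = 5.314.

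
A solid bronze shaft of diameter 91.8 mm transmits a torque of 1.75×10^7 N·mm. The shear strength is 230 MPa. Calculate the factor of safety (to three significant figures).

τ = 16T/(πd³) = 16×1.7500×10^7/(π×91.8³) = 115.2 MPa.
n = τ_limit/τ = 230/115.2 = 1.996.

n = 2.00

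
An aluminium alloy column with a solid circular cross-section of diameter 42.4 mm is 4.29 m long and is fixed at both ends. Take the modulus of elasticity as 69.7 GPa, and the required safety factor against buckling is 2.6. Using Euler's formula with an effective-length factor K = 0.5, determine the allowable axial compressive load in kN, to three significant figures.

I = πd⁴/64 = π×42.4⁴/64 = 158600 mm⁴.
Effective length L_e = KL = 0.5×4.29 m = 2145 mm.
Euler critical load P_cr = π²EI/L_e² = π²×69700×158600/2145² = 23720 N.
P_allow = P_cr/n = 23720/2.6 = 9123 N.

P_allow = 9.12 kN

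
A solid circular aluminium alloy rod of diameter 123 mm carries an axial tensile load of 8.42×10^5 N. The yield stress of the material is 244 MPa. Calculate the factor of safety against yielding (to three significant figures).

n = 3.44

A = πd²/4 = 11880 mm².
σ = F/A = 842000/11880 = 70.86 MPa.
n = 244/70.86 = 3.443.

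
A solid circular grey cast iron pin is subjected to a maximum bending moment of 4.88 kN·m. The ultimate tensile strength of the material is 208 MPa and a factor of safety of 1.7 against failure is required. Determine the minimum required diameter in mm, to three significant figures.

d = 74.1 mm

σ_allow = 208/1.7 = 122.4 MPa.
For a solid circular section σ = 32M/(πd³), so d³ = 32M/(π σ_allow) = 32×4880000/(π×122.4) = 406300 mm³.
d = 74.06 mm.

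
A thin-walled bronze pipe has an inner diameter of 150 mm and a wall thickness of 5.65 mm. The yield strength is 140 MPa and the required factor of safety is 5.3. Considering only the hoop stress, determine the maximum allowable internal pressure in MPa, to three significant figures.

σ_allow = 140/5.3 = 26.42 MPa.
σ_h = pD/(2t) → p_allow = 2σ_allow t/D = 2×26.42×5.65/150 = 1.990 MPa.

p_allow = 1.99 MPa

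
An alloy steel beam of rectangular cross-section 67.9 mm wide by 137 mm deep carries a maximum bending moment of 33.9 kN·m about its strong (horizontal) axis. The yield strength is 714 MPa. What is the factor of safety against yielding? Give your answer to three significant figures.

n = 4.47

Section modulus S = bh²/6 = 67.9×137²/6 = 212400 mm³.
σ = M/S = 3.3900×10^7/212400 = 159.6 MPa.
n = 714/159.6 = 4.474.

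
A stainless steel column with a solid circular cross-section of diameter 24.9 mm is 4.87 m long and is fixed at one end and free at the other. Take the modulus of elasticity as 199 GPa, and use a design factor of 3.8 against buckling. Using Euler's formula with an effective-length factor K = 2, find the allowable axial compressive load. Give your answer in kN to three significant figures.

I = πd⁴/64 = π×24.9⁴/64 = 18870 mm⁴.
Effective length L_e = KL = 2×4.87 m = 9740 mm.
Euler critical load P_cr = π²EI/L_e² = π²×199000×18870/9740² = 390.7 N.
P_allow = P_cr/n = 390.7/3.8 = 102.8 N.

P_allow = 0.103 kN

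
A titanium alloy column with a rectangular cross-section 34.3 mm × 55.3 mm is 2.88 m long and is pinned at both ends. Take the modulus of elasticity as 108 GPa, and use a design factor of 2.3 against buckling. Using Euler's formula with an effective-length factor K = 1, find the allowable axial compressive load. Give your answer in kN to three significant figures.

P_allow = 10.4 kN

Buckling occurs about the weak axis: I_min = h·b³/12 = 55.3×34.3³/12 = 186000 mm⁴ (b = 34.3 mm is the smaller dimension).
Effective length L_e = KL = 1×2.88 m = 2880 mm.
Euler critical load P_cr = π²EI/L_e² = π²×108000×186000/2880² = 23900 N.
P_allow = P_cr/n = 23900/2.3 = 10390 N.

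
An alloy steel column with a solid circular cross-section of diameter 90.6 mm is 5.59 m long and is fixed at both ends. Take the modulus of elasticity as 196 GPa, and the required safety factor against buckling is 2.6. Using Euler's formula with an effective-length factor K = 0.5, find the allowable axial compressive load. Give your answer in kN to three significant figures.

P_allow = 315 kN

I = πd⁴/64 = π×90.6⁴/64 = 3.307×10^6 mm⁴.
Effective length L_e = KL = 0.5×5.59 m = 2795 mm.
Euler critical load P_cr = π²EI/L_e² = π²×196000×3.307×10^6/2795² = 819000 N.
P_allow = P_cr/n = 819000/2.6 = 315000 N.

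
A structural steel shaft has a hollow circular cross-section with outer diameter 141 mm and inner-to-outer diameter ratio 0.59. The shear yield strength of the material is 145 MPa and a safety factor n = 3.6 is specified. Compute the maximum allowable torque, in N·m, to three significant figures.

T_allow = 19500 N·m

τ_allow = 145/3.6 = 40.28 MPa.
For a hollow shaft T_allow = τ_allow·πd_o³(1−k⁴)/16 with 1−k⁴ = 0.8788, so πd_o³(1−k⁴)/16 = 483700 mm³.
T_allow = 40.28×483700 = 1.948×10^7 N·mm = 19480 N·m.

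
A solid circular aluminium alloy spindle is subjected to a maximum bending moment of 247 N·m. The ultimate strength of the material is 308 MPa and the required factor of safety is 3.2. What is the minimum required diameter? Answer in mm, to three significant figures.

σ_allow = 308/3.2 = 96.25 MPa.
For a solid circular section σ = 32M/(πd³), so d³ = 32M/(π σ_allow) = 32×247000/(π×96.25) = 26140 mm³.
d = 29.68 mm.

d = 29.7 mm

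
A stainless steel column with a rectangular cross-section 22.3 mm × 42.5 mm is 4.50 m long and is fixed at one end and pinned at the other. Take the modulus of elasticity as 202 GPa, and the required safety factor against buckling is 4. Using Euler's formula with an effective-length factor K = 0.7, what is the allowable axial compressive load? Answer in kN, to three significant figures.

P_allow = 1.97 kN

Buckling occurs about the weak axis: I_min = h·b³/12 = 42.5×22.3³/12 = 39280 mm⁴ (b = 22.3 mm is the smaller dimension).
Effective length L_e = KL = 0.7×4.50 m = 3150 mm.
Euler critical load P_cr = π²EI/L_e² = π²×202000×39280/3150² = 7891 N.
P_allow = P_cr/n = 7891/4 = 1973 N.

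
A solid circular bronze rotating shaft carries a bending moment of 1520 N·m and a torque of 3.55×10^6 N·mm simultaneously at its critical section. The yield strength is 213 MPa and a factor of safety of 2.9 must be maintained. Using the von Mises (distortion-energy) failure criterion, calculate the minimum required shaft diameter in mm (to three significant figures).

σ_allow = σ_y/n = 213/2.9 = 73.45 MPa.
For a solid shaft σ_b = 32M/(πd³) and τ = 16T/(πd³), so the von Mises stress is σ' = (16/πd³)·√(4M²+3T²).
√(4M²+3T²) = √(4×(1.520×10^6)² + 3×(3.550×10^6)²) = 6.859×10^6 N·mm.
d³ = 16×6.859×10^6/(π×73.45) = 475600 mm³.
d = 78.06 mm.

d = 78.1 mm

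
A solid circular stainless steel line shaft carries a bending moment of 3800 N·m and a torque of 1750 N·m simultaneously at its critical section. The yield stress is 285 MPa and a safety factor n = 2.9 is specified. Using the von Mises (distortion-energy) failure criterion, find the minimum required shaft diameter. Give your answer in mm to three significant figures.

σ_allow = σ_y/n = 285/2.9 = 98.28 MPa.
For a solid shaft σ_b = 32M/(πd³) and τ = 16T/(πd³), so the von Mises stress is σ' = (16/πd³)·√(4M²+3T²).
√(4M²+3T²) = √(4×(3.800×10^6)² + 3×(1.750×10^6)²) = 8.182×10^6 N·mm.
d³ = 16×8.182×10^6/(π×98.28) = 424000 mm³.
d = 75.13 mm.

d = 75.1 mm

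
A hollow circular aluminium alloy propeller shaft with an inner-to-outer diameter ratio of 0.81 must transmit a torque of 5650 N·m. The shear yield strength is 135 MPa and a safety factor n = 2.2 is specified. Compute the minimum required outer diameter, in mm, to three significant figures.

d_o = 93.7 mm

τ_allow = 135/2.2 = 61.36 MPa.
For a hollow shaft τ = 16T/[πd_o³(1−k⁴)] with k = 0.81, so 1−k⁴ = 0.5695.
d_o³ = 16T/[π τ_allow (1−k⁴)] = 16×5650000/(π×61.36×0.5695) = 823400 mm³.
d_o = 93.73 mm.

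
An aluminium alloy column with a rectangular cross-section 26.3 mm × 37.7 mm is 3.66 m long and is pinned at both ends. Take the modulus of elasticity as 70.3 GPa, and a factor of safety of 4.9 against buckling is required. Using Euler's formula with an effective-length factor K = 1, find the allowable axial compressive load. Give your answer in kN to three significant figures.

P_allow = 0.604 kN

Buckling occurs about the weak axis: I_min = h·b³/12 = 37.7×26.3³/12 = 57150 mm⁴ (b = 26.3 mm is the smaller dimension).
Effective length L_e = KL = 1×3.66 m = 3660 mm.
Euler critical load P_cr = π²EI/L_e² = π²×70300×57150/3660² = 2960 N.
P_allow = P_cr/n = 2960/4.9 = 604.1 N.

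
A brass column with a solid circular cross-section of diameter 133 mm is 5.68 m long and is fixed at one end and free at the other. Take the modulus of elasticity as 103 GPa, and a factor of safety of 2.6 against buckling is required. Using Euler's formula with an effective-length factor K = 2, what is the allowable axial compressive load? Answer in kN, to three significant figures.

P_allow = 46.5 kN

I = πd⁴/64 = π×133⁴/64 = 1.536×10^7 mm⁴.
Effective length L_e = KL = 2×5.68 m = 11360 mm.
Euler critical load P_cr = π²EI/L_e² = π²×103000×1.536×10^7/11360² = 121000 N.
P_allow = P_cr/n = 121000/2.6 = 46540 N.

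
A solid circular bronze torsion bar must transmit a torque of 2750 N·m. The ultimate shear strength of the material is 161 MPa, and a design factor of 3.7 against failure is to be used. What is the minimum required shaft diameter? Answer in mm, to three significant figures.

d = 68.5 mm

Allowable shear stress τ_allow = 161/3.7 = 43.51 MPa.
For a solid shaft τ = 16T/(πd³), so d³ = 16T/(π τ_allow) = 16×2750000/(π×43.51) = 321900 mm³.
d = (321900)^(1/3) = 68.53 mm.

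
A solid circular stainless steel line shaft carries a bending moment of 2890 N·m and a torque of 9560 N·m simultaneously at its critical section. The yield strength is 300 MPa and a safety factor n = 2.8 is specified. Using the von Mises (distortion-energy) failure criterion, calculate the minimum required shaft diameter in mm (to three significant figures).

σ_allow = σ_y/n = 300/2.8 = 107.1 MPa.
For a solid shaft σ_b = 32M/(πd³) and τ = 16T/(πd³), so the von Mises stress is σ' = (16/πd³)·√(4M²+3T²).
√(4M²+3T²) = √(4×(2.890×10^6)² + 3×(9.560×10^6)²) = 1.754×10^7 N·mm.
d³ = 16×1.754×10^7/(π×107.1) = 833700 mm³.
d = 94.12 mm.

d = 94.1 mm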